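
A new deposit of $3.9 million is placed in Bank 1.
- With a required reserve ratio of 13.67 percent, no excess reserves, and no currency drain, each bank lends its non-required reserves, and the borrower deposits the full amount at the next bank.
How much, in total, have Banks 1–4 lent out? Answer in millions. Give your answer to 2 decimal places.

Bank i lends (1 − rr)^i of the original deposit: Bank 1 lends 3.9·0.8633 ≈ 3.3669, Bank 2 lends 3.9·0.8633² ≈ 2.9066, and so on.
Summing a geometric series: total = 3.9·[0.8633·(1 − 0.8633^4) / (1 − 0.8633)] ≈ 10.9490 million.

$10.95 million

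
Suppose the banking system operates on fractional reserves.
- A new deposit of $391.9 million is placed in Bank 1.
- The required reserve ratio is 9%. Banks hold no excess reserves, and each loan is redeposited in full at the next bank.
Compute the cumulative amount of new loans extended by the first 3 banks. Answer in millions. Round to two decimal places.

$976.49 million

Bank i lends (1 − rr)^i of the original deposit: Bank 1 lends 391.9·0.9100 = 356.6290, Bank 2 lends 391.9·0.9100² ≈ 324.5324, and so on.
Summing a geometric series: total = 391.9·[0.9100·(1 − 0.9100^3) / (1 − 0.9100)] ≈ 976.4859 million.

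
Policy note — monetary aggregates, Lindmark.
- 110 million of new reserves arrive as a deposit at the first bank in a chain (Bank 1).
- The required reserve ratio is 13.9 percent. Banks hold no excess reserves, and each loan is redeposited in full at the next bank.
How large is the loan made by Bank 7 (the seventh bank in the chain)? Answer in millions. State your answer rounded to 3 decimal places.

38.585 million

Each bank lends a fraction (1 − rr) = 0.8610 of the deposit it receives, so Bank 7 receives 110·0.8610^6 and lends 110·0.8610^7 ≈ 38.5847 million.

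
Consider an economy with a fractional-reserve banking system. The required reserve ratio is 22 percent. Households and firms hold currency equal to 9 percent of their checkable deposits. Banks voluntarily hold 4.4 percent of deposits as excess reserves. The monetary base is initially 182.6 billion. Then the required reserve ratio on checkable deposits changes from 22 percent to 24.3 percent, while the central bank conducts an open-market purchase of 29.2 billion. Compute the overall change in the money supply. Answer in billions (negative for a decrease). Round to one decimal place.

Before: m₁ = (1 + 0.09) / (0.22 + 0.044 + 0.09) ≈ 3.07910, MB₁ = 182.6, so M₁ = 3.07910 × 182.6 ≈ 562.2437 billion.
After: m₂ = (1 + 0.09) / (0.243 + 0.044 + 0.09) ≈ 2.89125, MB₂ = 182.6 + 29.2 = 211.8, so M₂ = 2.89125 × 211.8 ≈ 612.3667 billion.
ΔM = M₂ − M₁ = 612.3667 − 562.2437 = 50.123 billion.

50.1 billion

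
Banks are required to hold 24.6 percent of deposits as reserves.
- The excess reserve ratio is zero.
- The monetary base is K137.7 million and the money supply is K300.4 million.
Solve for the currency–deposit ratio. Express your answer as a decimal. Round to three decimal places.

Using m = M/MB = 300.4/137.7 ≈ 2.181554. From m = (1 + c)/(c + rr + e), rearranging gives 1 + c = m·(c + rr + e), so c·(1 − m) = m·(rr + e) − 1.
Hence c = [m·(rr + e) − 1]/(1 − m) = [2.181554 × (0.246 + 0) − 1] / (1 − 2.181554) ≈ 0.392143.

0.392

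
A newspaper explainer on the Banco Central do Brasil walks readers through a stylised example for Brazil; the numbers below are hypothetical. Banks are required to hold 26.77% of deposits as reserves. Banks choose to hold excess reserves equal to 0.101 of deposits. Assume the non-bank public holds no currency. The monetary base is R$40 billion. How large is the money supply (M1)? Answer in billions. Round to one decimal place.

R$108.5 billion

The money multiplier is m = 1 / (rr + e) = 1 / (0.2677 + 0.101) ≈ 2.7122.
So M = m × MB = 2.7122 × 40 = 108.488 billion.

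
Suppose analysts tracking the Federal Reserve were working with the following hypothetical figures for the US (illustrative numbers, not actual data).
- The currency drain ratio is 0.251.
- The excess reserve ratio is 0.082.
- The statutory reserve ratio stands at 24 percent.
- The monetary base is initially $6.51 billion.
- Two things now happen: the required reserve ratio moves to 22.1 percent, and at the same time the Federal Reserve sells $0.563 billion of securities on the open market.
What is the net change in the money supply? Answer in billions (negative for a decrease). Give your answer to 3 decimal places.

-0.784 billion

Before: m₁ = (1 + 0.251) / (0.24 + 0.082 + 0.251) ≈ 2.18325, MB₁ = 6.51, so M₁ = 2.18325 × 6.51 ≈ 14.213 billion.
After: m₂ = (1 + 0.251) / (0.221 + 0.082 + 0.251) ≈ 2.25812, MB₂ = 6.51 − 0.563 = 5.947, so M₂ = 2.25812 × 5.947 ≈ 13.429 billion.
ΔM = M₂ − M₁ = 13.429 − 14.213 = -0.784 billion.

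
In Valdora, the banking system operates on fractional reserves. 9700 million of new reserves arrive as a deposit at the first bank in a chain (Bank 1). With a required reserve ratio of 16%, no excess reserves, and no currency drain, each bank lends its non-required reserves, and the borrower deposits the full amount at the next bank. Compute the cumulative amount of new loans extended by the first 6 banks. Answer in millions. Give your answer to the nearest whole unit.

Bank i lends (1 − rr)^i of the original deposit: Bank 1 lends 9700·0.8400 = 8148.0000, Bank 2 lends 9700·0.8400² = 6844.3200, and so on.
Summing a geometric series: total = 9700·[0.8400·(1 − 0.8400^6) / (1 − 0.8400)] ≈ 33035.1477 million.

33035 million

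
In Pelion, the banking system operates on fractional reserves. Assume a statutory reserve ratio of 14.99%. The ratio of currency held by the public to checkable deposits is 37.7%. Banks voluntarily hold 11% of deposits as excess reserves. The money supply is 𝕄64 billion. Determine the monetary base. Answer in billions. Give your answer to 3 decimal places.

𝕄29.602 billion

The money multiplier is m = (1 + c) / (rr + e + c) = (1 + 0.377) / (0.1499 + 0.11 + 0.377) ≈ 2.162035.
MB = M / m = 64 / 2.162035 ≈ 29.6017 billion.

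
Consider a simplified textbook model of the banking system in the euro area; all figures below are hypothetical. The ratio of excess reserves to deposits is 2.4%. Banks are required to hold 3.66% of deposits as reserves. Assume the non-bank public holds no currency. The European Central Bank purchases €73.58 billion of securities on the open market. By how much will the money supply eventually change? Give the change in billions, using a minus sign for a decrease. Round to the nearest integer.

The money multiplier is m = 1 / (rr + e) = 1 / (0.0366 + 0.024) ≈ 16.5017.
The purchase adds 73.58 billion of base, so ΔM = m × ΔMB = 16.5017 × (+73.58) ≈ 1214.1951 billion.

€1214 billion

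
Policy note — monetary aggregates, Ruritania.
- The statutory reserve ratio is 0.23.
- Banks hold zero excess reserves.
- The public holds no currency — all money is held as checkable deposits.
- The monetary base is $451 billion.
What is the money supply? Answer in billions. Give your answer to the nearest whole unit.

With no currency drain or excess reserves, the money multiplier is m = 1/rr = 1/0.23 ≈ 4.3478.
Money supply M = m × MB = 4.3478 × 451 = 1960.8578 billion.

$1961 billion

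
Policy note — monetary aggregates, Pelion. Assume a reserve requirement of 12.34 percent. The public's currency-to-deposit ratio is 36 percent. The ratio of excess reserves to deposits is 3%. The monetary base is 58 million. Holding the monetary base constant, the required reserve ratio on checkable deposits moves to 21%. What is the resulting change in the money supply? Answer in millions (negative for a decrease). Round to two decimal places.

-22.18 million

Initially m₁ = (1 + 0.36) / (0.1234 + 0.03 + 0.36) ≈ 2.64901, so M₁ = 2.64901 × 58 ≈ 153.6426 million.
After the change m₂ = (1 + 0.36) / (0.21 + 0.03 + 0.36) ≈ 2.26667, so M₂ = 2.26667 × 58 ≈ 131.4669 million.
ΔM = M₂ − M₁ = 131.4669 − 153.6426 = -22.1757 million.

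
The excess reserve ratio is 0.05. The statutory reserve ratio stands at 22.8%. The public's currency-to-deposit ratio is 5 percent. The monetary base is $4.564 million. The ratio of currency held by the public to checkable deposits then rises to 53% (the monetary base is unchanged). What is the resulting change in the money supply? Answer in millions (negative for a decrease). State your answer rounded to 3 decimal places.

-5.968 million

Initially m₁ = (1 + 0.05) / (0.228 + 0.05 + 0.05) ≈ 3.20122, so M₁ = 3.20122 × 4.564 ≈ 14.6104 million.
After the change m₂ = (1 + 0.53) / (0.228 + 0.05 + 0.53) ≈ 1.89356, so M₂ = 1.89356 × 4.564 ≈ 8.6422 million.
ΔM = M₂ − M₁ = 8.6422 − 14.6104 = -5.9682 million.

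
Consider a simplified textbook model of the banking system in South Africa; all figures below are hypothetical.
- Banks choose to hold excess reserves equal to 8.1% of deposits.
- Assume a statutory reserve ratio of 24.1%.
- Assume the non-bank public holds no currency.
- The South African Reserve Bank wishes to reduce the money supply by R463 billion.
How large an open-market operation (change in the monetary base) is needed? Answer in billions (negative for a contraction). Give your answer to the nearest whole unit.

-149 billion

The money multiplier is m = 1 / (rr + e) = 1 / (0.241 + 0.081) ≈ 3.1056.
ΔMB = ΔM / m = (−463) / 3.1056 ≈ -149.0855 billion.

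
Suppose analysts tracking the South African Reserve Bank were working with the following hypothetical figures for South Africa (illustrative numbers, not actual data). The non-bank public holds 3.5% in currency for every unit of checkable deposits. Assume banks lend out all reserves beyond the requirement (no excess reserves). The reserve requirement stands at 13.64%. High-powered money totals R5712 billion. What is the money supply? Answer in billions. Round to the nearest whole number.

The money multiplier is m = (1 + c) / (rr + c) = (1 + 0.035) / (0.1364 + 0.035) ≈ 6.03851.
So M = m × MB = 6.03851 × 5712 ≈ 34491.9691 billion.

R34492 billion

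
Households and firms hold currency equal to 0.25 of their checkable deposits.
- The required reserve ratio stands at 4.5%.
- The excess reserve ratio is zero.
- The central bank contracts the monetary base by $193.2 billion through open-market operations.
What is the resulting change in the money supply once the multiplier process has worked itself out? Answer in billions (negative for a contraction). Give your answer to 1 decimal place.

-818.6 billion

The money multiplier is m = (1 + c) / (rr + c) = (1 + 0.25) / (0.045 + 0.25) ≈ 4.23729.
The sale removes 193.2 billion of base, so ΔM = m × ΔMB = 4.23729 × (−193.2) ≈ -818.6444 billion.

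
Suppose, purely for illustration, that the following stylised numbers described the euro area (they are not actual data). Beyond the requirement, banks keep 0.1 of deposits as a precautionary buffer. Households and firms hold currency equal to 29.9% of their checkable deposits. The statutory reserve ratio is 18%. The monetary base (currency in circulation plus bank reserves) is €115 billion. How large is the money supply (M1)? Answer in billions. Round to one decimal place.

€258.0 billion

The money multiplier is m = (1 + c) / (rr + e + c) = (1 + 0.299) / (0.18 + 0.1 + 0.299) ≈ 2.24352.
So M = m × MB = 2.24352 × 115 = 258.0048 billion.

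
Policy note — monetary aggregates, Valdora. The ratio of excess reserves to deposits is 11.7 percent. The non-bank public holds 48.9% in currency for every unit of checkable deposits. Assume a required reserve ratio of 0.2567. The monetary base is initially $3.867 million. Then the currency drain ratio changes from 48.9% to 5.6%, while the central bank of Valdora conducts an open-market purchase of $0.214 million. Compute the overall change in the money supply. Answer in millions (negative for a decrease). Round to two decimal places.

Before: m₁ = (1 + 0.489) / (0.2567 + 0.117 + 0.489) ≈ 1.7260, MB₁ = 3.867, so M₁ = 1.7260 × 3.867 ≈ 6.6744 million.
After: m₂ = (1 + 0.056) / (0.2567 + 0.117 + 0.056) ≈ 2.4575, MB₂ = 3.867 + 0.214 = 4.081, so M₂ = 2.4575 × 4.081 ≈ 10.0291 million.
ΔM = M₂ − M₁ = 10.0291 − 6.6744 = 3.3547 million.

$3.35 million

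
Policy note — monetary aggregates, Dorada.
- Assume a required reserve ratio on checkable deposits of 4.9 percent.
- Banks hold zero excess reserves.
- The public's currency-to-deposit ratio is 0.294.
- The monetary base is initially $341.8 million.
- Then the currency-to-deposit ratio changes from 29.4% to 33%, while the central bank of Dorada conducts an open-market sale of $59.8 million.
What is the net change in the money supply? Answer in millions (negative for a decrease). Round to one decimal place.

Before: m₁ = (1 + 0.294) / (0.049 + 0.294) ≈ 3.77259, MB₁ = 341.8, so M₁ = 3.77259 × 341.8 ≈ 1289.4713 million.
After: m₂ = (1 + 0.33) / (0.049 + 0.33) ≈ 3.50923, MB₂ = 341.8 − 59.8 = 282, so M₂ = 3.50923 × 282 ≈ 989.6029 million.
ΔM = M₂ − M₁ = 989.6029 − 1289.4713 = -299.8684 million.

-299.9 million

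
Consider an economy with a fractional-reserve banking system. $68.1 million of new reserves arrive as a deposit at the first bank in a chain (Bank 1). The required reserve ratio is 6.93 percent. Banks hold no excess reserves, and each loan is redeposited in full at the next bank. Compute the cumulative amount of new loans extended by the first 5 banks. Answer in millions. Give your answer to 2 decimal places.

$275.92 million

Bank i lends (1 − rr)^i of the original deposit: Bank 1 lends 68.1·0.9307 ≈ 63.3807, Bank 2 lends 68.1·0.9307² ≈ 58.9884, and so on.
Summing a geometric series: total = 68.1·[0.9307·(1 − 0.9307^5) / (1 − 0.9307)] ≈ 275.9204 million.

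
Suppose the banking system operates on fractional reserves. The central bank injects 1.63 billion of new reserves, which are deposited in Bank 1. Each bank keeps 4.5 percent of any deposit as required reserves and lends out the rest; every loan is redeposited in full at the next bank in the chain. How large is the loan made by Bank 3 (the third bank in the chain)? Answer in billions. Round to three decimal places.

1.420 billion

Each bank lends a fraction (1 − rr) = 0.9550 of the deposit it receives, so Bank 3 receives 1.63·0.9550^2 and lends 1.63·0.9550^3 ≈ 1.4197 billion.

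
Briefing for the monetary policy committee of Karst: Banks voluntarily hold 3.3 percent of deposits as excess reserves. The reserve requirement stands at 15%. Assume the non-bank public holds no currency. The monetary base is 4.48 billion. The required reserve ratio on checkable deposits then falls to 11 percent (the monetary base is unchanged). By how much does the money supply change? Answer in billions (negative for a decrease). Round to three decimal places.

Initially m₁ = 1 / (0.15 + 0.033) ≈ 5.46448, so M₁ = 5.46448 × 4.48 ≈ 24.4809 billion.
After the change m₂ = 1 / (0.11 + 0.033) ≈ 6.99301, so M₂ = 6.99301 × 4.48 ≈ 31.3287 billion.
ΔM = M₂ − M₁ = 31.3287 − 24.4809 = 6.8478 billion.

6.848 billion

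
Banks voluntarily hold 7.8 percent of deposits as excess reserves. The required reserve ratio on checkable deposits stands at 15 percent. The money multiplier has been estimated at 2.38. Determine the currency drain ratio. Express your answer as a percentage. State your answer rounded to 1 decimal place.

Using m = 2.38. From m = (1 + c)/(c + rr + e), rearranging gives 1 + c = m·(c + rr + e), so c·(1 − m) = m·(rr + e) − 1.
Hence c = [m·(rr + e) − 1]/(1 − m) = [2.38 × (0.15 + 0.078) − 1] / (1 − 2.38) ≈ 0.331420.

33.1%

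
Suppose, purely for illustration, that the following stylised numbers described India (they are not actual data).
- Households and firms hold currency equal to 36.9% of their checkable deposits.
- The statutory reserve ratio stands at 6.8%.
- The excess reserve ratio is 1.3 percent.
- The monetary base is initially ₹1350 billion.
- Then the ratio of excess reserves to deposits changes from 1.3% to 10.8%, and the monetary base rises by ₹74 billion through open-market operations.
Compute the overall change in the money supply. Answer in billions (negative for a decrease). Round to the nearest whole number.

-530 billion

Before: m₁ = (1 + 0.369) / (0.068 + 0.013 + 0.369) ≈ 3.04222, MB₁ = 1350, so M₁ = 3.04222 × 1350 = 4106.997 billion.
After: m₂ = (1 + 0.369) / (0.068 + 0.108 + 0.369) ≈ 2.51193, MB₂ = 1350 + 74 = 1424, so M₂ = 2.51193 × 1424 ≈ 3576.9883 billion.
ΔM = M₂ − M₁ = 3576.9883 − 4106.997 = -530.0087 billion.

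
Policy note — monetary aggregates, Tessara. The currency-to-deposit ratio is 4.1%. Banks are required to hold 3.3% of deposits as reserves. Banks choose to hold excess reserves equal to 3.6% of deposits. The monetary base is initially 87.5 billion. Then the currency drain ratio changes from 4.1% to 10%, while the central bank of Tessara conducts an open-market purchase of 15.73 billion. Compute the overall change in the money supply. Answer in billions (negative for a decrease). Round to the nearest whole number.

-156 billion

Before: m₁ = (1 + 0.041) / (0.033 + 0.036 + 0.041) ≈ 9.4636, MB₁ = 87.5, so M₁ = 9.4636 × 87.5 = 828.065 billion.
After: m₂ = (1 + 0.1) / (0.033 + 0.036 + 0.1) ≈ 6.5089, MB₂ = 87.5 + 15.73 = 103.23, so M₂ = 6.5089 × 103.23 ≈ 671.9137 billion.
ΔM = M₂ − M₁ = 671.9137 − 828.065 = -156.1513 billion.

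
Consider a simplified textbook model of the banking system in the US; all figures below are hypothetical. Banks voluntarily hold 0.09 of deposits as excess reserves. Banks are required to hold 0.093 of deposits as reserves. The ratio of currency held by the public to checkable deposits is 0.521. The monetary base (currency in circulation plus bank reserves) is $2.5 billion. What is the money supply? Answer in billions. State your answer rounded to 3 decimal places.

The money multiplier is m = (1 + c) / (rr + e + c) = (1 + 0.521) / (0.093 + 0.09 + 0.521) ≈ 2.16051.
So M = m × MB = 2.16051 × 2.5 ≈ 5.4013 billion.

$5.401 billion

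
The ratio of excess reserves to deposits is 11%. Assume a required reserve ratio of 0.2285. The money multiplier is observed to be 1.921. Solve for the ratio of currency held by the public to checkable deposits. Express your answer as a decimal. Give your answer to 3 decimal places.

0.380

Using m = 1.921. From m = (1 + c)/(c + rr + e), rearranging gives 1 + c = m·(c + rr + e), so c·(1 − m) = m·(rr + e) − 1.
Hence c = [m·(rr + e) − 1]/(1 − m) = [1.921 × (0.2285 + 0.11) − 1] / (1 − 1.921) ≈ 0.379741.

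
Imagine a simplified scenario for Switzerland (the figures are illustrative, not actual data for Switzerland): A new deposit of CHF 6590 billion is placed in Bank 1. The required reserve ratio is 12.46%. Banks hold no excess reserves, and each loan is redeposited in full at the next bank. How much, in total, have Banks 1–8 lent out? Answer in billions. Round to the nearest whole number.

Bank i lends (1 − rr)^i of the original deposit: Bank 1 lends 6590·0.8754 = 5768.8860, Bank 2 lends 6590·0.8754² ≈ 5050.0828, and so on.
Summing a geometric series: total = 6590·[0.8754·(1 − 0.8754^8) / (1 − 0.8754)] ≈ 30332.1380 billion.

CHF 30332 billion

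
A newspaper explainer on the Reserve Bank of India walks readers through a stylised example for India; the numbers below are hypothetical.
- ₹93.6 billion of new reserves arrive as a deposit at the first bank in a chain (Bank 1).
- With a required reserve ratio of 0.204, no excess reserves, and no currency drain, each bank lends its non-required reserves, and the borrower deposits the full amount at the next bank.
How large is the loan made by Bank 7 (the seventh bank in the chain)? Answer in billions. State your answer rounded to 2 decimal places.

Each bank lends a fraction (1 − rr) = 0.7960 of the deposit it receives, so Bank 7 receives 93.6·0.7960^6 and lends 93.6·0.7960^7 ≈ 18.9525 billion.

₹18.95 billion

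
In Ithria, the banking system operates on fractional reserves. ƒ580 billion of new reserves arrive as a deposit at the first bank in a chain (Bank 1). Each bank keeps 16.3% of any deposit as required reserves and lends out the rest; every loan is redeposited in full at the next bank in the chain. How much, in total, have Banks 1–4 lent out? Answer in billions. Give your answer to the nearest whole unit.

Bank i lends (1 − rr)^i of the original deposit: Bank 1 lends 580·0.8370 = 485.4600, Bank 2 lends 580·0.8370² ≈ 406.3300, and so on.
Summing a geometric series: total = 580·[0.8370·(1 − 0.8370^4) / (1 − 0.8370)] ≈ 1516.5505 billion.

ƒ1517 billion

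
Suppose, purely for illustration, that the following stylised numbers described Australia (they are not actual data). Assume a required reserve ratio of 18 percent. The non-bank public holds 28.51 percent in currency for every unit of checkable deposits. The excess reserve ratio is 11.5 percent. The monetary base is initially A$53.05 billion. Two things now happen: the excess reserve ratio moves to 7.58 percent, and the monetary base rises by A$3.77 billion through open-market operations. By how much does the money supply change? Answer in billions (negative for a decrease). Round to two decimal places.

A$17.47 billion

Before: m₁ = (1 + 0.2851) / (0.18 + 0.115 + 0.2851) ≈ 2.21531, MB₁ = 53.05, so M₁ = 2.21531 × 53.05 ≈ 117.5222 billion.
After: m₂ = (1 + 0.2851) / (0.18 + 0.0758 + 0.2851) ≈ 2.37586, MB₂ = 53.05 + 3.77 = 56.82, so M₂ = 2.37586 × 56.82 ≈ 134.9964 billion.
ΔM = M₂ − M₁ = 134.9964 − 117.5222 = 17.4742 billion.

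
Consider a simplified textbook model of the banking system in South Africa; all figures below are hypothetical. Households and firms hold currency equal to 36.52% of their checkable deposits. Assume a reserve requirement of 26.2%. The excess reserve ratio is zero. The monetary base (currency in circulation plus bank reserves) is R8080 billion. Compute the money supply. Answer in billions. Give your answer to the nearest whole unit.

The money multiplier is m = (1 + c) / (rr + c) = (1 + 0.3652) / (0.262 + 0.3652) ≈ 2.17666.
So M = m × MB = 2.17666 × 8080 = 17587.4128 billion.

R17587 billion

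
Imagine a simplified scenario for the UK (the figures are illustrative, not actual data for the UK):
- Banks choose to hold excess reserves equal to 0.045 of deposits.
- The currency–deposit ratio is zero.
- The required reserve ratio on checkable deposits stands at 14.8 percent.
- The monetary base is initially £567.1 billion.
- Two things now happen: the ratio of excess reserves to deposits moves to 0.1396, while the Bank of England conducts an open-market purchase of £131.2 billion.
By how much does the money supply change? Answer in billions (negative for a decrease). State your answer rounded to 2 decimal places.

-510.32 billion

Before: m₁ = 1 / (0.148 + 0.045) ≈ 5.181347, MB₁ = 567.1, so M₁ = 5.181347 × 567.1 ≈ 2938.3419 billion.
After: m₂ = 1 / (0.148 + 0.1396) ≈ 3.477051, MB₂ = 567.1 + 131.2 = 698.3, so M₂ = 3.477051 × 698.3 ≈ 2428.0247 billion.
ΔM = M₂ − M₁ = 2428.0247 − 2938.3419 = -510.3172 billion.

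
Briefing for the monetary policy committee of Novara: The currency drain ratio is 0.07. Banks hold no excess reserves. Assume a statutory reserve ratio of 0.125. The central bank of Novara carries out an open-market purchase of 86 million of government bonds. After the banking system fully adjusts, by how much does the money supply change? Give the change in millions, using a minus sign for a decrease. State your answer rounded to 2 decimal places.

The money multiplier is m = (1 + c) / (rr + c) = (1 + 0.07) / (0.125 + 0.07) ≈ 5.48718.
The purchase adds 86 million of base, so ΔM = m × ΔMB = 5.48718 × (+86) ≈ 471.8975 million.

471.90 million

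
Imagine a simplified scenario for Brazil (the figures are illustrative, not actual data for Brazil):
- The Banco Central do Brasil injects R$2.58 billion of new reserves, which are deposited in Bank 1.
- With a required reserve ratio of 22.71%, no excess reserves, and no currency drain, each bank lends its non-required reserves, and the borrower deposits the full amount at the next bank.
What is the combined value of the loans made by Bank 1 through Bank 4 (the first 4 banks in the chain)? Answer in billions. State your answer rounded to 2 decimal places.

R$5.65 billion

Bank i lends (1 − rr)^i of the original deposit: Bank 1 lends 2.58·0.7729 ≈ 1.9941, Bank 2 lends 2.58·0.7729² ≈ 1.5412, and so on.
Summing a geometric series: total = 2.58·[0.7729·(1 − 0.7729^4) / (1 − 0.7729)] ≈ 5.6472 billion.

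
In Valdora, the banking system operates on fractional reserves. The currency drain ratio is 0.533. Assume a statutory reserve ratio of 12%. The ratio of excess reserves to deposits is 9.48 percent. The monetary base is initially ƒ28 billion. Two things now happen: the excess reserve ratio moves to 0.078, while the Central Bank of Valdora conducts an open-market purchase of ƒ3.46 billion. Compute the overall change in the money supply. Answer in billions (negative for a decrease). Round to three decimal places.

ƒ8.575 billion

Before: m₁ = (1 + 0.533) / (0.12 + 0.0948 + 0.533) ≈ 2.050013, MB₁ = 28, so M₁ = 2.050013 × 28 ≈ 57.4004 billion.
After: m₂ = (1 + 0.533) / (0.12 + 0.078 + 0.533) ≈ 2.097127, MB₂ = 28 + 3.46 = 31.46, so M₂ = 2.097127 × 31.46 ≈ 65.9756 billion.
ΔM = M₂ − M₁ = 65.9756 − 57.4004 = 8.5752 billion.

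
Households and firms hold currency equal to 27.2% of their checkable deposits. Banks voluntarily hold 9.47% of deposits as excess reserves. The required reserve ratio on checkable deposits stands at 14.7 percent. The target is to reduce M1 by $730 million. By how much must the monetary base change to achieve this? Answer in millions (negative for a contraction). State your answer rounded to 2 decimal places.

-294.81 million

The money multiplier is m = (1 + c) / (rr + e + c) = (1 + 0.272) / (0.147 + 0.0947 + 0.272) ≈ 2.476153.
ΔMB = ΔM / m = (−730) / 2.476153 ≈ -294.8122 million.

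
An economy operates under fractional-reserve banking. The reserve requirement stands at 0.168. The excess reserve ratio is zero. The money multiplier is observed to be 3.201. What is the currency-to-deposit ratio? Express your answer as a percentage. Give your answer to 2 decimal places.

21.00%

Using m = 3.201. From m = (1 + c)/(c + rr + e), rearranging gives 1 + c = m·(c + rr + e), so c·(1 − m) = m·(rr + e) − 1.
Hence c = [m·(rr + e) − 1]/(1 − m) = [3.201 × (0.168 + 0) − 1] / (1 − 3.201) ≈ 0.210010.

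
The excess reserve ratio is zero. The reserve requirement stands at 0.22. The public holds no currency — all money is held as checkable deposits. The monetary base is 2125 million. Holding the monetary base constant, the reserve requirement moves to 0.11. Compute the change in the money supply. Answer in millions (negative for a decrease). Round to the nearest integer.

9659 million

Initially m₁ = 1 / (0.22) ≈ 4.54545, so M₁ = 4.54545 × 2125 ≈ 9659.0812 million.
After the change m₂ = 1 / (0.11) ≈ 9.09091, so M₂ = 9.09091 × 2125 ≈ 19318.1837 million.
ΔM = M₂ − M₁ = 19318.1837 − 9659.0812 = 9659.1025 million.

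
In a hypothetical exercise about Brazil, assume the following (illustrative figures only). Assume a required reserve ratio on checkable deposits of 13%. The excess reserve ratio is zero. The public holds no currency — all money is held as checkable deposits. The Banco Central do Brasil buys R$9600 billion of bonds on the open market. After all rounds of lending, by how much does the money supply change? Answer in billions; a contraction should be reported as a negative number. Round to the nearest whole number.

The simple money multiplier is m = 1/rr = 1/0.13 ≈ 7.69231.
An open-market purchase increases the monetary base by 9600 billion, so ΔM = m × ΔMB = 7.69231 × 9600 = 73846.176 billion.

R$73846 billion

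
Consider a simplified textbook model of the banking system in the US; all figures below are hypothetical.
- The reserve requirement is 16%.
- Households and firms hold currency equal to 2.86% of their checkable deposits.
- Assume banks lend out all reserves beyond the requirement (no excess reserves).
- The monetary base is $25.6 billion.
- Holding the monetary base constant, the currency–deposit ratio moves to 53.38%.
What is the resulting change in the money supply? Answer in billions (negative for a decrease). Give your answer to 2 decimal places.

Initially m₁ = (1 + 0.0286) / (0.16 + 0.0286) ≈ 5.45387, so M₁ = 5.45387 × 25.6 ≈ 139.6191 billion.
After the change m₂ = (1 + 0.5338) / (0.16 + 0.5338) ≈ 2.21072, so M₂ = 2.21072 × 25.6 ≈ 56.5944 billion.
ΔM = M₂ − M₁ = 56.5944 − 139.6191 = -83.0247 billion.

-83.02 billion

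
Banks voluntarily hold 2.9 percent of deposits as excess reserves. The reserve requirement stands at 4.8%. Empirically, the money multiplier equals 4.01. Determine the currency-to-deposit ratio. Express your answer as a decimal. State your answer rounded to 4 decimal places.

Using m = 4.01. From m = (1 + c)/(c + rr + e), rearranging gives 1 + c = m·(c + rr + e), so c·(1 − m) = m·(rr + e) − 1.
Hence c = [m·(rr + e) − 1]/(1 − m) = [4.01 × (0.048 + 0.029) − 1] / (1 − 4.01) ≈ 0.229645.

0.2296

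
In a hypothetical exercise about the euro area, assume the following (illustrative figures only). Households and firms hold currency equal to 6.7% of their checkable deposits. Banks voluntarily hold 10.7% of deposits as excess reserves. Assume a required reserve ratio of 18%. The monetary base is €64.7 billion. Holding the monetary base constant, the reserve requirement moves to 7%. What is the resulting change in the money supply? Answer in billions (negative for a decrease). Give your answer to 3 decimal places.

€87.916 billion

Initially m₁ = (1 + 0.067) / (0.18 + 0.107 + 0.067) ≈ 3.014124, so M₁ = 3.014124 × 64.7 ≈ 195.0138 billion.
After the change m₂ = (1 + 0.067) / (0.07 + 0.107 + 0.067) ≈ 4.372951, so M₂ = 4.372951 × 64.7 ≈ 282.9299 billion.
ΔM = M₂ − M₁ = 282.9299 − 195.0138 = 87.9161 billion.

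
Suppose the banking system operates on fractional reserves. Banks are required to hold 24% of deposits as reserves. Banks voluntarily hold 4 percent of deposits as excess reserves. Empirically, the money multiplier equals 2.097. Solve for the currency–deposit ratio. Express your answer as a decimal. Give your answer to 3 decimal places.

Using m = 2.097. From m = (1 + c)/(c + rr + e), rearranging gives 1 + c = m·(c + rr + e), so c·(1 − m) = m·(rr + e) − 1.
Hence c = [m·(rr + e) − 1]/(1 − m) = [2.097 × (0.24 + 0.04) − 1] / (1 − 2.097) ≈ 0.376335.

0.376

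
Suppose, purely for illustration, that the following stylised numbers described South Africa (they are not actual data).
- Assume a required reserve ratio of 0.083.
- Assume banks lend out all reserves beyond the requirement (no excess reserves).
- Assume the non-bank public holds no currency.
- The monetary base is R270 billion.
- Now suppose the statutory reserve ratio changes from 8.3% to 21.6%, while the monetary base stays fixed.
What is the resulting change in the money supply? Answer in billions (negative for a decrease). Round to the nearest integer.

-2003 billion

Initially m₁ = 1 / (0.083) ≈ 12.0482, so M₁ = 12.0482 × 270 = 3253.014 billion.
After the change m₂ = 1 / (0.216) ≈ 4.6296, so M₂ = 4.6296 × 270 = 1249.992 billion.
ΔM = M₂ − M₁ = 1249.992 − 3253.014 = -2003.022 billion.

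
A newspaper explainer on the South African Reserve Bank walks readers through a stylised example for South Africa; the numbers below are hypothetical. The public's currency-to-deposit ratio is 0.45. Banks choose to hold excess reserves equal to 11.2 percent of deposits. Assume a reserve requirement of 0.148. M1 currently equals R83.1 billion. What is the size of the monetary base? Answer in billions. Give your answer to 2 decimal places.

The money multiplier is m = (1 + c) / (rr + e + c) = (1 + 0.45) / (0.148 + 0.112 + 0.45) ≈ 2.04225.
MB = M / m = 83.1 / 2.04225 ≈ 40.6904 billion.

R40.69 billion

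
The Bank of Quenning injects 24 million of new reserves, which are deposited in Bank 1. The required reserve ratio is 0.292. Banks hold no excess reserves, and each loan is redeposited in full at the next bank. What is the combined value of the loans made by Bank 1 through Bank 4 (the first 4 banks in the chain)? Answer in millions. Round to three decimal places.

43.570 million

Bank i lends (1 − rr)^i of the original deposit: Bank 1 lends 24·0.7080 = 16.9920, Bank 2 lends 24·0.7080² ≈ 12.0303, and so on.
Summing a geometric series: total = 24·[0.7080·(1 − 0.7080^4) / (1 − 0.7080)] ≈ 43.5702 million.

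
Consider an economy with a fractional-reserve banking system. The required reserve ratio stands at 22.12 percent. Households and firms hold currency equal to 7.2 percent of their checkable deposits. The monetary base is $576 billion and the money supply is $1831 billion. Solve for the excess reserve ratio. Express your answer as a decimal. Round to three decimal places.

Using m = M/MB = 1831/576 ≈ 3.178819. Since m = (1 + c)/(c + rr + e), the denominator satisfies c + rr + e = (1 + c)/m = (1 + 0.072) / 3.178819 ≈ 0.337232.
With c = 0.072 and rr = 0.2212, the excess reserve ratio is 0.337232 − 0.072 − 0.2212 = 0.044032.

0.044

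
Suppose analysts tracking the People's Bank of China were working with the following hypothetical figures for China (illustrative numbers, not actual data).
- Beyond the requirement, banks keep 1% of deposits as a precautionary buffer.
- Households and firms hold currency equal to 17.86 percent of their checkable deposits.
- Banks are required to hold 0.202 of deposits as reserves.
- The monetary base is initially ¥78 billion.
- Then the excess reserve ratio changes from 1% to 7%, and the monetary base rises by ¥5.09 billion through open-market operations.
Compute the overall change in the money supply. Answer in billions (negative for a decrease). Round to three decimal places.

Before: m₁ = (1 + 0.1786) / (0.202 + 0.01 + 0.1786) ≈ 3.017409, MB₁ = 78, so M₁ = 3.017409 × 78 ≈ 235.3579 billion.
After: m₂ = (1 + 0.1786) / (0.202 + 0.07 + 0.1786) ≈ 2.615624, MB₂ = 78 + 5.09 = 83.09, so M₂ = 2.615624 × 83.09 ≈ 217.3322 billion.
ΔM = M₂ − M₁ = 217.3322 − 235.3579 = -18.0257 billion.

-18.026 billion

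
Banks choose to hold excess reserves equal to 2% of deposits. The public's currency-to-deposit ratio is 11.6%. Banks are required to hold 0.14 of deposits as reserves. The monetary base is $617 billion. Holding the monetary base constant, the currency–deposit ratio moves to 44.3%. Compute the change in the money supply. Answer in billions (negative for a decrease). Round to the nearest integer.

-1018 billion

Initially m₁ = (1 + 0.116) / (0.14 + 0.02 + 0.116) ≈ 4.0435, so M₁ = 4.0435 × 617 = 2494.8395 billion.
After the change m₂ = (1 + 0.443) / (0.14 + 0.02 + 0.443) ≈ 2.3930, so M₂ = 2.3930 × 617 = 1476.481 billion.
ΔM = M₂ − M₁ = 1476.481 − 2494.8395 = -1018.3585 billion.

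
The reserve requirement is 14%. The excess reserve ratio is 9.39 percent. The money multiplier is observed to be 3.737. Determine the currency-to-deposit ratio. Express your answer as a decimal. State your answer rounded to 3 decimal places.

0.046

Using m = 3.737. From m = (1 + c)/(c + rr + e), rearranging gives 1 + c = m·(c + rr + e), so c·(1 − m) = m·(rr + e) − 1.
Hence c = [m·(rr + e) − 1]/(1 − m) = [3.737 × (0.14 + 0.0939) − 1] / (1 − 3.737) ≈ 0.046005.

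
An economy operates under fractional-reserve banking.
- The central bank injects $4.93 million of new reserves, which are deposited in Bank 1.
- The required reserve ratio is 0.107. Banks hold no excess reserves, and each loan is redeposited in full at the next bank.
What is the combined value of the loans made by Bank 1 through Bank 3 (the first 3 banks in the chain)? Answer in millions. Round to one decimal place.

Bank i lends (1 − rr)^i of the original deposit: Bank 1 lends 4.93·0.8930 ≈ 4.4025, Bank 2 lends 4.93·0.8930² ≈ 3.9314, and so on.
Summing a geometric series: total = 4.93·[0.8930·(1 − 0.8930^3) / (1 − 0.8930)] ≈ 11.8447 million.

$11.8 million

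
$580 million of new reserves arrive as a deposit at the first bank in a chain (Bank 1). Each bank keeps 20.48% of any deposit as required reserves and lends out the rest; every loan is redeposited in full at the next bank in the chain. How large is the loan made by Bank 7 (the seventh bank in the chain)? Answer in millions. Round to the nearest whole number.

$117 million

Each bank lends a fraction (1 − rr) = 0.7952 of the deposit it receives, so Bank 7 receives 580·0.7952^6 and lends 580·0.7952^7 ≈ 116.6172 million.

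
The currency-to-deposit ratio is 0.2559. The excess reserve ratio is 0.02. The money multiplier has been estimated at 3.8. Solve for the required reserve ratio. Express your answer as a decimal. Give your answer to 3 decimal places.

0.055

Using m = 3.8. Since m = (1 + c)/(c + rr + e), the denominator satisfies c + rr + e = (1 + c)/m = (1 + 0.2559) / 3.8 = 0.330500.
With c = 0.2559 and e = 0.02, the required reserve ratio is 0.330500 − 0.2559 − 0.02 = 0.0546.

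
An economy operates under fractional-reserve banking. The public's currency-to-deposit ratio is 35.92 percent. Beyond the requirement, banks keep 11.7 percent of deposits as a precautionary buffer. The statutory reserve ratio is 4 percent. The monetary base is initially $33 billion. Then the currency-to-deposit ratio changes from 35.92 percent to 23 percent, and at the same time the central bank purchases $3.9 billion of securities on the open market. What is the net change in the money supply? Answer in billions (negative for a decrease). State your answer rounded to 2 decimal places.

$30.39 billion

Before: m₁ = (1 + 0.3592) / (0.04 + 0.117 + 0.3592) ≈ 2.63309, MB₁ = 33, so M₁ = 2.63309 × 33 ≈ 86.892 billion.
After: m₂ = (1 + 0.23) / (0.04 + 0.117 + 0.23) ≈ 3.17829, MB₂ = 33 + 3.9 = 36.9, so M₂ = 3.17829 × 36.9 ≈ 117.2789 billion.
ΔM = M₂ − M₁ = 117.2789 − 86.892 = 30.3869 billion.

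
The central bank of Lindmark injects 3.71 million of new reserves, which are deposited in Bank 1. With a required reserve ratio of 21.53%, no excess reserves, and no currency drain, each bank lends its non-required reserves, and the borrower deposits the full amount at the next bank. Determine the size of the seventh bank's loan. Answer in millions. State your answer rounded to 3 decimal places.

Each bank lends a fraction (1 − rr) = 0.7847 of the deposit it receives, so Bank 7 receives 3.71·0.7847^6 and lends 3.71·0.7847^7 ≈ 0.6797 million.

0.680 million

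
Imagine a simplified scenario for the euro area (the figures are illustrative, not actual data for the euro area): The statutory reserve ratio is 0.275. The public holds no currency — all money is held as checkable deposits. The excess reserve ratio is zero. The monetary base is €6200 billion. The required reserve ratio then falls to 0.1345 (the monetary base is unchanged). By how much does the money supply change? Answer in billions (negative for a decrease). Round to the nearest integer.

€23551 billion

Initially m₁ = 1 / (0.275) ≈ 3.63636, so M₁ = 3.63636 × 6200 = 22545.432 billion.
After the change m₂ = 1 / (0.1345) ≈ 7.43494, so M₂ = 7.43494 × 6200 = 46096.628 billion.
ΔM = M₂ − M₁ = 46096.628 − 22545.432 = 23551.196 billion.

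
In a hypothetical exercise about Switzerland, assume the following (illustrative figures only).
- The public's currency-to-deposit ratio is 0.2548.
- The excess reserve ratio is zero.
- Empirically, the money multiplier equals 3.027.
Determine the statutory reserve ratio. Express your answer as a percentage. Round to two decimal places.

15.97%

Using m = 3.027. Since m = (1 + c)/(c + rr + e), the denominator satisfies c + rr + e = (1 + c)/m = (1 + 0.2548) / 3.027 ≈ 0.414536.
With c = 0.2548 and e = 0, the statutory reserve ratio is 0.414536 − 0.2548 − 0 = 0.159736.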